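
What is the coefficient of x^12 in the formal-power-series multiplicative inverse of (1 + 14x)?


The inverse is 1/(1 + 14x). Apply the geometric identity 1/(1 - y) = sum_{k>=0} y^k with y = -14x:
1/(1 + 14x) = sum_{k>=0} (-14)^k x^k.
So the coefficient of x^12 is (-14)^12 = 56693912375296.

56693912375296


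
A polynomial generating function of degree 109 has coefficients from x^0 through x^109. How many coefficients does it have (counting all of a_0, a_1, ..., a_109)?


A polynomial of degree 109 takes the form a_0 + a_1 x + ... + a_109 x^109.
The number of coefficients is 109 + 1 = 110.

110


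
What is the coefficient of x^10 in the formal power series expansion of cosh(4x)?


The Maclaurin series is cosh(t) = sum_{m>=0} t^(2m) / (2m)!, so substituting t = 4x, only even powers of x are nonzero, with coefficient of x^(2m) equal to 4^(2m) / (2m)!.
For x^10 the coefficient is 4^10/10! = 1048576/3628800 = 4096/14175.

4096/14175


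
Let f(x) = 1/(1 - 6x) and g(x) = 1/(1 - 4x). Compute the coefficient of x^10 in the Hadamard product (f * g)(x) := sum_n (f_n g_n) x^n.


f has coefficients f_k = 6^k and g has coefficients g_k = 4^k, so the Hadamard product has coefficient (f*g)_k = 6^k * 4^k = 24^k.
For k = 10: 24^10 = 63403380965376.

63403380965376


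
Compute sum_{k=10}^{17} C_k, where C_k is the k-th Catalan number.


C_10 through C_17: 16796, 58786, 208012, 742900, 2674440, 9694845, 35357670, 129644790
Sum = 16796 + 58786 + 208012 + 742900 + 2674440 + 9694845 + 35357670 + 129644790
= 178398239

178398239


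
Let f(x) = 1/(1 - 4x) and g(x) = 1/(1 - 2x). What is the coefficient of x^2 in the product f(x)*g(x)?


The coefficient of x^n in f*g is the Cauchy product: sum_{k=0}^{n} a^k * b^(n-k).
With a=4, b=2, n=2:
sum_{k=0}^{2} 4^k * 2^(2-k)
= 28

28


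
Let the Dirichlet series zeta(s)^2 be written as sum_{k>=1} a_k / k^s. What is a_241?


The Dirichlet convolution of the constant function 1 with itself gives (1 * 1)(k) = sum_{d | k} 1 = d(k), the number of positive divisors of k.
Since zeta(s) = sum_{k>=1} 1/k^s, we have zeta(s)^2 = sum_{k>=1} d(k)/k^s, so a_k = d(k).
For k = 241: the divisors are 1, 241.
Count = 2.

2


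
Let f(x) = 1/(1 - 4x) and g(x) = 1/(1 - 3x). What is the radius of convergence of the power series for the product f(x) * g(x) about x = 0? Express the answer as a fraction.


The radius of 1/(1 - 4x) is 1/4 (nearest singularity at x = 1/4), and the radius of 1/(1 - 3x) is 1/3.
The product f(x)*g(x) = 1/((1 - 4x)(1 - 3x)) has singularities at both 1/4 and 1/3, so its radius of convergence is the distance to the nearest one:
min(1/4, 1/3) = 1/4.

1/4


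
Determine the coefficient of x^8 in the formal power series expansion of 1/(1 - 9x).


The geometric series identity gives 1/(1 - c x) = sum_{k>=0} c^k x^k, so the coefficient of x^k is c^k.
Here c = 9 and k = 8.
Computing: 9^8 = 43046721

43046721


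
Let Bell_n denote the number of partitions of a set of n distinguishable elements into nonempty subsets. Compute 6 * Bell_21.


Bell_21 can be computed from the Bell triangle or from Dobinski's identity Bell_n = (1/e) * sum_{k>=0} k^n / k!.
Computing Bell_21 = 474869816156751.
Then 6 * 474869816156751 = 2849218896940506.

2849218896940506


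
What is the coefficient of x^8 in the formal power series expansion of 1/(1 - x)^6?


The expansion 1/(1 - x)^r = sum_{k>=0} C(k + r - 1, r - 1) x^k follows from the multiset / negative-binomial theorem (or from repeated differentiation of the geometric series).
For r = 6 and k = 8:
C(13, 5) = 6227020800 / (120 * 40320) = 1287.

1287


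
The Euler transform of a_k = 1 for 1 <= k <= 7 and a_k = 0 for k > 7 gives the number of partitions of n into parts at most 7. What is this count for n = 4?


Partitions of 4 into parts at most 7:
Using generating function (1-x)^(-1)(1-x^2)^(-1)...(1-x^7)^(-1),
the coefficient of x^4 = 5

5


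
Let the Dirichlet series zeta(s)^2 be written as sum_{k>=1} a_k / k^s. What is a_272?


The Dirichlet convolution of the constant function 1 with itself gives (1 * 1)(k) = sum_{d | k} 1 = d(k), the number of positive divisors of k.
Since zeta(s) = sum_{k>=1} 1/k^s, we have zeta(s)^2 = sum_{k>=1} d(k)/k^s, so a_k = d(k).
For k = 272: the divisors are 1, 2, 4, 8, 16, 17, 34, 68, 136, 272.
Count = 10.

10


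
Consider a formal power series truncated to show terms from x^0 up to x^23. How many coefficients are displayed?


From x^0 to x^23 inclusive, the count is 23 - 0 + 1 = 24.

24


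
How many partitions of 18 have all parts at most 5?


Using the generating function (1-x)^(-1)(1-x^2)^(-1)...(1-x^5)^(-1),
the coefficient of x^18 counts these restricted partitions.
Result = 141

141


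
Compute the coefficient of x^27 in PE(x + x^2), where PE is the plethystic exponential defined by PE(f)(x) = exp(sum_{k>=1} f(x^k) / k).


With f(x) = x + x^2, the exponent is sum_{k>=1} (x^k + x^(2k)) / k = -ln(1 - x) - ln(1 - x^2). Exponentiating:
PE(x + x^2) = 1 / ((1 - x)(1 - x^2)).
This is the generating function for partitions of n into parts of size 1 or 2. The number of 2's can be any j in 0..13, and the rest are 1's, so
[x^27] = floor(27/2) + 1 = 14.

14


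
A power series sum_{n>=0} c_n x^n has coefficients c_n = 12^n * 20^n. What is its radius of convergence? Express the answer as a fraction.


By the root test (Cauchy-Hadamard), the radius is R = 1 / limsup_n |c_n|^(1/n).
Here |c_n|^(1/n) = (12^n * 20^n)^(1/n) = 12 * 20 = 240 for all n.
So R = 1/240 = 1/240.

1/240


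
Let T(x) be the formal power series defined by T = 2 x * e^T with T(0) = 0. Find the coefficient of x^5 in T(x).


Apply the Lagrange inversion formula: if T = 2 x * phi(T) with phi(t) = e^t, then
[x^n] T = 2^n * (1/n) [t^(n-1)] phi(t)^n = 2^n * (1/n) [t^(n-1)] e^(n t) = 2^n * (1/n) * n^(n-1) / (n-1)! = 2^n * n^(n-1) / n!.
When c = 1 this is the Cayley count of rooted labeled trees on n vertices, divided by n!.
For n = 5: 2^5 * 5^4 / 5! = 32 * 625/120 = 500/3.

500/3


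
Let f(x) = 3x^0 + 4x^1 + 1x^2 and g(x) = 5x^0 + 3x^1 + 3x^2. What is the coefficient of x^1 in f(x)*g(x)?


Cauchy product at x^1:
3*3 + 4*5
= 29

29


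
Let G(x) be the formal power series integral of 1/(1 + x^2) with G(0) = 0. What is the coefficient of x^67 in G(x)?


1/(1 + x^2) = sum_{j>=0} (-1)^j x^(2j). Integrating termwise with G(0) = 0:
G(x) = sum_{j>=0} (-1)^j x^(2j+1) / (2j+1) = arctan(x).
Only odd powers are nonzero. For x^67 write 67 = 2*33 + 1, giving
(-1)^33 / 67 = -1/67 = -1/67.

-1/67


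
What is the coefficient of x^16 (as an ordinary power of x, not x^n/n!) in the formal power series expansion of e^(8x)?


The exponential series is e^y = sum_{k>=0} y^k / k!. Substituting y = 8x gives
e^(8x) = sum_{k>=0} 8^k x^k / k!.
So the coefficient of x^n is a^n/n! with a = 8, n = 16:
8^16 / 16! = 281474976710656/20922789888000 = 8589934592/638512875

8589934592/638512875


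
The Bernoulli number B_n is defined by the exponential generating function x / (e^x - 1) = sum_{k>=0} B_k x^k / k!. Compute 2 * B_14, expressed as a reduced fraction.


Bernoulli numbers can also be computed recursively via B_0 = 1 and sum_{j=0}^{m} C(m+1, j) B_j = 0 for m >= 1. Odd-index Bernoulli numbers vanish for k >= 3.
Computing B_14 = 7/6, so 2 * B_14 = 2 * 7/6 = 7/3.

7/3


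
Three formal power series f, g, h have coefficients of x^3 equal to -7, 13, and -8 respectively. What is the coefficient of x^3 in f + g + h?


Series addition is componentwise:
-7 + 13 + -8
= -2

-2


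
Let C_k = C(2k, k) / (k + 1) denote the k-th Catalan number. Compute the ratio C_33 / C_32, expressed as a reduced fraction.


Using C_k = (2k)! / (k! (k+1)!), the ratio C_{k+1}/C_k simplifies to
C_{k+1}/C_k = [(2k+2)! / ((k+1)! (k+2)!)] * [k! (k+1)! / (2k)!]
 = (2k+2)(2k+1) / ((k+1)(k+2)) = 2(2k+1) / (k+2).
For k = 32: 2(2*32 + 1) / (32 + 2) = 130/34 = 65/17.

65/17


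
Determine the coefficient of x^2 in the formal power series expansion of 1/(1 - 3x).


The geometric series identity gives 1/(1 - c x) = sum_{k>=0} c^k x^k, so the coefficient of x^k is c^k.
Here c = 3 and k = 2.
Computing: 3^2 = 9

9


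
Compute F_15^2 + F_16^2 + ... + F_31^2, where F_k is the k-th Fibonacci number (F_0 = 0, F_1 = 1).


There is a standard identity sum_{k=0}^{N} F_k^2 = F_N * F_{N+1} (proved inductively from the telescoping relation F_k^2 = F_k F_{k+1} - F_{k-1} F_k). Then
sum_{k=15}^{31} F_k^2 = F_31 F_32 - F_14 F_15.
Computing: F_31 = 1346269, F_32 = 2178309, F_14 = 377, F_15 = 610.
Sum = 1346269 * 2178309 - 377 * 610 = 2932589649151.

2932589649151


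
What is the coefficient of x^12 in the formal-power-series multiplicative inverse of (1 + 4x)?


The inverse is 1/(1 + 4x). Apply the geometric identity 1/(1 - y) = sum_{k>=0} y^k with y = -4x:
1/(1 + 4x) = sum_{k>=0} (-4)^k x^k.
So the coefficient of x^12 is (-4)^12 = 16777216.

16777216


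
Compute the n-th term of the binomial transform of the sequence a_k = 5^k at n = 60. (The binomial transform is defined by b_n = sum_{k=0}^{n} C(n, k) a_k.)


With a_k = 5^k, b_n = sum_{k=0}^{n} C(n, k) 5^k = (1 + 5)^n by the binomial theorem.
For n = 60: (1 + 5)^60 = 6^60 = 48873677980689257489322752273774603865660850176.

48873677980689257489322752273774603865660850176


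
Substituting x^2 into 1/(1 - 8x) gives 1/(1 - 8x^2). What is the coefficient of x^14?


The coefficient of x^(2m) in 1/(1 - 8x^2) is 8^m.
With n = 14 = 2*7, the coefficient is 8^7 = 2097152.

2097152


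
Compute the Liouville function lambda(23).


The Liouville function is lambda(k) = (-1)^Omega(k), where Omega(k) counts the prime factors of k with multiplicity.
Factoring: 23 = 23, so Omega(23) = 1.
lambda(23) = (-1)^1 = -1.

-1


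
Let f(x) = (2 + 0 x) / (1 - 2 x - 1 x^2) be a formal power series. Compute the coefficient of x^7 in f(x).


Write f(x) = sum_{k>=0} a_k x^k. Multiplying both sides by 1 - 2 x - 1 x^2 gives
(1 - 2 x - 1 x^2) sum_{k>=0} a_k x^k = 2 + 0 x.
Matching coefficients:
 x^0: a_0 = 2
 x^1: a_1 - 2 a_0 = 0  =>  a_1 = 2*2 + 0 = 4
 x^k (k >= 2): a_k = 2 a_{k-1} + 1 a_{k-2}.
Iterating: a_2 = 10, a_3 = 24, a_4 = 58, a_5 = 140, a_6 = 338, a_7 = 816.
So the coefficient of x^7 is 816.

816


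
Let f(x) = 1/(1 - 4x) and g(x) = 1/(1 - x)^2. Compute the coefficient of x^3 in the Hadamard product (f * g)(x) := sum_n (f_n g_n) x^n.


f has coefficients f_k = 4^k. For g = 1/(1 - x)^2 the coefficient is g_k = C(k + 1, 1) = k + 1. The Hadamard coefficient is (f * g)_k = 4^k * (k + 1).
For k = 3: 4^3 * 4 = 64 * 4 = 256.

256


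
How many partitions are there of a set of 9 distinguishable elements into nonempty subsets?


Bell_9 can be computed from the Bell triangle or from Dobinski's identity Bell_n = (1/e) * sum_{k>=0} k^n / k!.
Computing Bell_9 = 21147.

21147


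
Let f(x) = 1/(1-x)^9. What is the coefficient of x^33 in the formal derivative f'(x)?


Differentiate: d/dx [ 1/(1-x)^r ] = r / (1-x)^(r+1).
Here r = 9, so f'(x) = 9 / (1-x)^10.
The expansion of 1/(1-x)^(r+1) has coefficient of x^n equal to C(n+r, r).
So the coefficient of x^33 in f'(x) is
9 * C(42, 9) = 9 * 445891810 = 4013026290

4013026290


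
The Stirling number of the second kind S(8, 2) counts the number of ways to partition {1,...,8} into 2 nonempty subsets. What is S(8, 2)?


Using the explicit formula S(n,k) = (1/k!) sum_{j=0}^{k} (-1)^(k-j) C(k,j) j^n:
S(8, 2) = 127
Equivalently, S(n,k) is n! times the coefficient of x^n in the EGF (e^x - 1)^k / k!.

127


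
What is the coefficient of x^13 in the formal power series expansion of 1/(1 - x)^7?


The expansion 1/(1 - x)^r = sum_{k>=0} C(k + r - 1, r - 1) x^k follows from the multiset / negative-binomial theorem (or from repeated differentiation of the geometric series).
For r = 7 and k = 13:
C(19, 6) = 121645100408832000 / (720 * 6227020800) = 27132.

27132


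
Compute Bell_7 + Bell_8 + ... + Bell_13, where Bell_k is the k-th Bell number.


Recall Bell_k counts set partitions of a k-set (with Bell_0 = 1 by convention).
Bell_7 through Bell_13: 877, 4140, 21147, 115975, 678570, 4213597, 27644437
Sum = 877 + 4140 + 21147 + 115975 + 678570 + 4213597 + 27644437 = 32678743.

32678743


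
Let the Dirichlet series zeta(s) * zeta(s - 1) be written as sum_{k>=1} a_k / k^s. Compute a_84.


Convolution gives a_k = sum_{d | k} d * 1 = sum_{d | k} d = sigma(k), the sum of positive divisors of k.
For k = 84, the divisors are 1, 2, 3, 4, 6, 7, 12, 14, 21, 28, 42, 84, so
sigma(84) = 1 + 2 + 3 + 4 + 6 + 7 + 12 + 14 + 21 + 28 + 42 + 84 = 224.

224


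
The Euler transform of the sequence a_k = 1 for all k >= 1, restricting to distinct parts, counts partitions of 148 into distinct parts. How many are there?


Partitions of 148 into distinct parts can be computed via generating function.
Product (1+x)(1+x^2)(1+x^3)...
The coefficient of x^148 = 16893952

16893952


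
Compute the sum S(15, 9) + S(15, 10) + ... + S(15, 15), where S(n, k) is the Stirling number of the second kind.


By definition, S(n, k) counts partitions of an n-set into exactly k nonempty blocks.
Computing row n = 15 for k = 9..15:
S(15, k): 67128490, 12662650, 1479478, 106470, 4550, 105, 1
Sum = 81381744.

81381744


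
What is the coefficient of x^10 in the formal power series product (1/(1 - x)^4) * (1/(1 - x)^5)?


Combine the factors: (1/(1 - x)^4) * (1/(1 - x)^5) = 1/(1 - x)^9.
Then use 1/(1 - x)^r = sum_{k>=0} C(k + r - 1, r - 1) x^k with r = 9 and k = 10:
C(18, 8) = 43758.

43758


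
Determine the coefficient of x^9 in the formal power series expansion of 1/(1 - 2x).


The geometric series identity gives 1/(1 - c x) = sum_{k>=0} c^k x^k, so the coefficient of x^k is c^k.
Here c = 2 and k = 9.
Computing: 2^9 = 512

512


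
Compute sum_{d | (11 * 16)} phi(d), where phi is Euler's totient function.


First, 11 * 16 = 176. One classical identity is sum_{d | n} phi(d) = n (each k in [1, n] has a unique gcd with n, and among the k's with gcd(k, n) = n/d there are phi(d) of them). So the sum equals 176. We also verify directly:
Divisors of 176: 1, 2, 4, 8, 11, 16, 22, 44, 88, 176.
phi values: 1, 1, 2, 4, 10, 8, 10, 20, 40, 80.
Sum = 176.

176


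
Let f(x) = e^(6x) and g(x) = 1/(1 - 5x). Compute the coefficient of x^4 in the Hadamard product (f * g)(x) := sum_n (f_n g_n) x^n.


Expanding: f_k = 6^k/k! (from e^(6x)) and g_k = 5^k (from 1/(1 - 5x)). So the Hadamard coefficient (f * g)_k = 6^k 5^k / k! = (30)^k / k!.
For k = 4: 30^4/4! = 810000/24 = 33750.

33750


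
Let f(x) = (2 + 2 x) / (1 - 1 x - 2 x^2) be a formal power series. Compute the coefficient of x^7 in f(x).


Write f(x) = sum_{k>=0} a_k x^k. Multiplying both sides by 1 - 1 x - 2 x^2 gives
(1 - 1 x - 2 x^2) sum_{k>=0} a_k x^k = 2 + 2 x.
Matching coefficients:
 x^0: a_0 = 2
 x^1: a_1 - 1 a_0 = 2  =>  a_1 = 1*2 + 2 = 4
 x^k (k >= 2): a_k = 1 a_{k-1} + 2 a_{k-2}.
Iterating: a_2 = 8, a_3 = 16, a_4 = 32, a_5 = 64, a_6 = 128, a_7 = 256.
So the coefficient of x^7 is 256.

256


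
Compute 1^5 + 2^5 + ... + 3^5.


This power sum has a closed form given by Faulhaber's formula
sum_{k=1}^{m} k^p = (1 / (p + 1)) * sum_{j=0}^{p} C(p + 1, j) B_j m^(p + 1 - j),
but for small m direct computation is fastest:
1 + 32 + 243 = 276.

276


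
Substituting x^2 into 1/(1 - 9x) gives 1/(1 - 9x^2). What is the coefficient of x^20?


The coefficient of x^(2m) in 1/(1 - 9x^2) is 9^m.
With n = 20 = 2*10, the coefficient is 9^10 = 3486784401.

3486784401


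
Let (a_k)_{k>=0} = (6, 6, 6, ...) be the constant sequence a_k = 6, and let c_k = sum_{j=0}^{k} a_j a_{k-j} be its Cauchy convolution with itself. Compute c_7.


Since a_j = 6 for all j >= 0, the convolution sum becomes
c_k = sum_{j=0}^{k} 6 * 6 = 36 * (k + 1).
Equivalently, the generating function of (a_k) is 6/(1 - x) and its square is 36/(1 - x)^2 = sum_{k>=0} 36(k + 1) x^k.
For k = 7: 36 * 8 = 288.

288


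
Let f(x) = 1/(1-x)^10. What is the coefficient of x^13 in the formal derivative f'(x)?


Differentiate: d/dx [ 1/(1-x)^r ] = r / (1-x)^(r+1).
Here r = 10, so f'(x) = 10 / (1-x)^11.
The expansion of 1/(1-x)^(r+1) has coefficient of x^n equal to C(n+r, r).
So the coefficient of x^13 in f'(x) is
10 * C(23, 10) = 10 * 1144066 = 11440660

11440660


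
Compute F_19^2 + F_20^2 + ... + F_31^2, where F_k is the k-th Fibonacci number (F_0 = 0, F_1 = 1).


There is a standard identity sum_{k=0}^{N} F_k^2 = F_N * F_{N+1} (proved inductively from the telescoping relation F_k^2 = F_k F_{k+1} - F_{k-1} F_k). Then
sum_{k=19}^{31} F_k^2 = F_31 F_32 - F_18 F_19.
Computing: F_31 = 1346269, F_32 = 2178309, F_18 = 2584, F_19 = 4181.
Sum = 1346269 * 2178309 - 2584 * 4181 = 2932579075417.

2932579075417


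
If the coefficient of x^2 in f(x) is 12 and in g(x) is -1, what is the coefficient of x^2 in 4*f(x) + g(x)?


Scalar multiplication scales coefficients: 4 * 12 = 48.
Then add the g coefficient: 48 + -1
= 47

47


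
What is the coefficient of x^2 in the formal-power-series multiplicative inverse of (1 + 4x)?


The inverse is 1/(1 + 4x). Apply the geometric identity 1/(1 - y) = sum_{k>=0} y^k with y = -4x:
1/(1 + 4x) = sum_{k>=0} (-4)^k x^k.
So the coefficient of x^2 is (-4)^2 = 16.

16


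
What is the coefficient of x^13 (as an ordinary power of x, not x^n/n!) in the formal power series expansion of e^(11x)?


The exponential series is e^y = sum_{k>=0} y^k / k!. Substituting y = 11x gives
e^(11x) = sum_{k>=0} 11^k x^k / k!.
So the coefficient of x^n is a^n/n! with a = 11, n = 13:
11^13 / 13! = 34522712143931/6227020800 = 3138428376721/566092800

3138428376721/566092800


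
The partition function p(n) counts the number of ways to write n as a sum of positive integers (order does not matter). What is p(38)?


Using the generating function prod_{k>=1} 1/(1-x^k), we compute p(38).
By dynamic programming over parts 1 through 38:
p(38) = 26015

26015


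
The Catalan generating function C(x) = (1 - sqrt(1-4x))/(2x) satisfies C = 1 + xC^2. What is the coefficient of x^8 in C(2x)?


Substituting x -> 2x scales the n-th coefficient by 2^n, so [x^8] C(2x) = 2^8 * C_8.
C_8 = C(2*8, 8)/(9) = 12870/9 = 1430.
So 2^8 * 1430 = 256 * 1430 = 366080.

366080


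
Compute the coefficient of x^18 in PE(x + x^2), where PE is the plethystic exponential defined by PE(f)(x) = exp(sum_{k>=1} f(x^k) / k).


With f(x) = x + x^2, the exponent is sum_{k>=1} (x^k + x^(2k)) / k = -ln(1 - x) - ln(1 - x^2). Exponentiating:
PE(x + x^2) = 1 / ((1 - x)(1 - x^2)).
This is the generating function for partitions of n into parts of size 1 or 2. The number of 2's can be any j in 0..9, and the rest are 1's, so
[x^18] = floor(18/2) + 1 = 10.

10


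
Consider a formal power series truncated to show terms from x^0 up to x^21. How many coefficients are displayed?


From x^0 to x^21 inclusive, the count is 21 - 0 + 1 = 22.

22


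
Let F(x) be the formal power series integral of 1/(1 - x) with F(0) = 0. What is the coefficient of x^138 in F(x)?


1/(1 - x) = sum_{k>=0} x^k. Integrating termwise and using F(0) = 0 gives
F(x) = sum_{k>=0} x^(k+1) / (k+1) = sum_{m>=1} x^m / m = -ln(1 - x).
So the coefficient of x^138 is 1/138 = 1/138.

1/138


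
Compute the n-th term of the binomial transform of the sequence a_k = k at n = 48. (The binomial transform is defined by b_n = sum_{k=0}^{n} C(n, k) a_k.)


With a_k = k, b_n = sum_{k=0}^{n} C(n, k) k. Using k * C(n, k) = n * C(n-1, k-1) gives b_n = n * sum_{k>=1} C(n-1, k-1) = n * 2^(n-1).
For n = 48: 48 * 2^47 = 48 * 140737488355328 = 6755399441055744.

6755399441055744


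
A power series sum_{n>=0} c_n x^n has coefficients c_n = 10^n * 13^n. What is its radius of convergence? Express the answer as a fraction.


By the root test (Cauchy-Hadamard), the radius is R = 1 / limsup_n |c_n|^(1/n).
Here |c_n|^(1/n) = (10^n * 13^n)^(1/n) = 10 * 13 = 130 for all n.
So R = 1/130 = 1/130.

1/130


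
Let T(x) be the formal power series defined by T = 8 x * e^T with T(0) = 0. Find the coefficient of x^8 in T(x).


Apply the Lagrange inversion formula: if T = 8 x * phi(T) with phi(t) = e^t, then
[x^n] T = 8^n * (1/n) [t^(n-1)] phi(t)^n = 8^n * (1/n) [t^(n-1)] e^(n t) = 8^n * (1/n) * n^(n-1) / (n-1)! = 8^n * n^(n-1) / n!.
When c = 1 this is the Cayley count of rooted labeled trees on n vertices, divided by n!.
For n = 8: 8^8 * 8^7 / 8! = 16777216 * 2097152/40320 = 274877906944/315.

274877906944/315


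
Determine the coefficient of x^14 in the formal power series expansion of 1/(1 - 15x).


The geometric series identity gives 1/(1 - c x) = sum_{k>=0} c^k x^k, so the coefficient of x^k is c^k.
Here c = 15 and k = 14.
Computing: 15^14 = 29192926025390625

29192926025390625


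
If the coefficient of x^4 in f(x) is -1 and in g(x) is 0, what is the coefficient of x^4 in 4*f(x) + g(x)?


Scalar multiplication scales coefficients: 4 * -1 = -4.
Then add the g coefficient: -4 + 0
= -4

-4


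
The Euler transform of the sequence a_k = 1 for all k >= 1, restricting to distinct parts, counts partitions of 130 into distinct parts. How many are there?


Partitions of 130 into distinct parts can be computed via generating function.
Product (1+x)(1+x^2)(1+x^3)...
The coefficient of x^130 = 4654670

4654670


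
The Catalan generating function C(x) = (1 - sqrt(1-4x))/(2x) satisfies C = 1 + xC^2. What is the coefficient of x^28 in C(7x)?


Substituting x -> 7x scales the n-th coefficient by 7^n, so [x^28] C(7x) = 7^28 * C_28.
C_28 = C(2*28, 28)/(29) = 7648690600760440/29 = 263747951750360.
So 7^28 * 263747951750360 = 459986536544739960976801 * 263747951750360 = 121320506846417282097162299403303398360.

121320506846417282097162299403303398360


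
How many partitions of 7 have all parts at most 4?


Using the generating function (1-x)^(-1)(1-x^2)^(-1)...(1-x^4)^(-1),
the coefficient of x^7 counts these restricted partitions.
Result = 11

11


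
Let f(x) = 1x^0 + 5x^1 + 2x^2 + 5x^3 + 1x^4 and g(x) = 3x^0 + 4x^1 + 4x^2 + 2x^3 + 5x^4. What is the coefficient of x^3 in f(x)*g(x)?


Cauchy product at x^3:
1*2 + 5*4 + 2*4 + 5*3
= 45

45


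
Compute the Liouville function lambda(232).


The Liouville function is lambda(k) = (-1)^Omega(k), where Omega(k) counts the prime factors of k with multiplicity.
Factoring: 232 = 2 * 2 * 2 * 29, so Omega(232) = 4.
lambda(232) = (-1)^4 = 1.

1


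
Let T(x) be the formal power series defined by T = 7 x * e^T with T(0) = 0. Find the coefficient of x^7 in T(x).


Apply the Lagrange inversion formula: if T = 7 x * phi(T) with phi(t) = e^t, then
[x^n] T = 7^n * (1/n) [t^(n-1)] phi(t)^n = 7^n * (1/n) [t^(n-1)] e^(n t) = 7^n * (1/n) * n^(n-1) / (n-1)! = 7^n * n^(n-1) / n!.
When c = 1 this is the Cayley count of rooted labeled trees on n vertices, divided by n!.
For n = 7: 7^7 * 7^6 / 7! = 823543 * 117649/5040 = 13841287201/720.

13841287201/720


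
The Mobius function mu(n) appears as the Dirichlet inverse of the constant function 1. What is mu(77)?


77 = 7 * 11 (all distinct primes).
mu(77) = (-1)^2 = 1

1


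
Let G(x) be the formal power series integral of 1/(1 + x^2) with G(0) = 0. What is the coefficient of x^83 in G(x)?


1/(1 + x^2) = sum_{j>=0} (-1)^j x^(2j). Integrating termwise with G(0) = 0:
G(x) = sum_{j>=0} (-1)^j x^(2j+1) / (2j+1) = arctan(x).
Only odd powers are nonzero. For x^83 write 83 = 2*41 + 1, giving
(-1)^41 / 83 = -1/83 = -1/83.

-1/83


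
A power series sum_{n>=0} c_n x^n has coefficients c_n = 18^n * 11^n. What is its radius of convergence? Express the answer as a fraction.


By the root test (Cauchy-Hadamard), the radius is R = 1 / limsup_n |c_n|^(1/n).
Here |c_n|^(1/n) = (18^n * 11^n)^(1/n) = 18 * 11 = 198 for all n.
So R = 1/198 = 1/198.

1/198


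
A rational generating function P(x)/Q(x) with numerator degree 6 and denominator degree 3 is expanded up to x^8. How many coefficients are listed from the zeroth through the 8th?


Expanding up to x^8 gives the coefficients for x^0, x^1, ..., x^8.
That is 8 + 1 = 9 coefficients in total.

9


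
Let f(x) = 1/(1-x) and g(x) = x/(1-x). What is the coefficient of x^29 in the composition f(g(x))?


First simplify the composition: f(g(x)) = 1/(1 - x/(1-x)) = (1-x)/((1-x) - x) = (1-x)/(1-2x).
Now extract the coefficient. Write (1-x)/(1-2x) = 1/(1-2x) - x/(1-2x).
The coefficient of x^n in 1/(1-2x) is 2^n, and in x/(1-2x) is 2^(n-1) (for n >= 1).
So the coefficient of x^29 is 2^29 - 2^28 = 536870912 - 268435456 = 268435456.

268435456


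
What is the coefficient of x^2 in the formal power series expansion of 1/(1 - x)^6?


The expansion 1/(1 - x)^r = sum_{k>=0} C(k + r - 1, r - 1) x^k follows from the multiset / negative-binomial theorem (or from repeated differentiation of the geometric series).
For r = 6 and k = 2:
C(7, 5) = 5040 / (120 * 2) = 21.

21


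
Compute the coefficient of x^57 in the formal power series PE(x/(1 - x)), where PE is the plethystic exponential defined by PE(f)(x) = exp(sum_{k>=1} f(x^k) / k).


For f(x) = x/(1 - x) we have
sum_{k>=1} f(x^k) / k = sum_{k>=1} (1/k) * x^k / (1 - x^k) = sum_{k, m >= 1} x^(k m) / k,
which after exponentiating simplifies to
PE(x/(1 - x)) = prod_{k>=1} 1 / (1 - x^k).
This is the generating function for the partition function p(n), so the coefficient of x^57 is p(57).
Computing p(57) by dynamic programming over parts 1, 2, ..., 57: p(57) = 614154.

614154


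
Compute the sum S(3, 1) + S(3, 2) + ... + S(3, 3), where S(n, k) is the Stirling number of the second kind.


By definition, S(n, k) counts partitions of an n-set into exactly k nonempty blocks.
Computing row n = 3 for k = 1..3:
S(3, k): 1, 3, 1
Sum = 5. (This equals Bell_3 since the sum runs over all k.)

5


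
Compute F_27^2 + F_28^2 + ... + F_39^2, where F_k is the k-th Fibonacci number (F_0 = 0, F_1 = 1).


There is a standard identity sum_{k=0}^{N} F_k^2 = F_N * F_{N+1} (proved inductively from the telescoping relation F_k^2 = F_k F_{k+1} - F_{k-1} F_k). Then
sum_{k=27}^{39} F_k^2 = F_39 F_40 - F_26 F_27.
Computing: F_39 = 63245986, F_40 = 102334155, F_26 = 121393, F_27 = 196418.
Sum = 63245986 * 102334155 - 121393 * 196418 = 6472200690681556.

6472200690681556


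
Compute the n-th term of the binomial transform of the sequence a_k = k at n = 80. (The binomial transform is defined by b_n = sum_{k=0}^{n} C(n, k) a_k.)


With a_k = k, b_n = sum_{k=0}^{n} C(n, k) k. Using k * C(n, k) = n * C(n-1, k-1) gives b_n = n * sum_{k>=1} C(n-1, k-1) = n * 2^(n-1).
For n = 80: 80 * 2^79 = 80 * 604462909807314587353088 = 48357032784585166988247040.

48357032784585166988247040


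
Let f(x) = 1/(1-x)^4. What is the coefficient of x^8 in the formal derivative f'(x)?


Differentiate: d/dx [ 1/(1-x)^r ] = r / (1-x)^(r+1).
Here r = 4, so f'(x) = 4 / (1-x)^5.
The expansion of 1/(1-x)^(r+1) has coefficient of x^n equal to C(n+r, r).
So the coefficient of x^8 in f'(x) is
4 * C(12, 4) = 4 * 495 = 1980

1980


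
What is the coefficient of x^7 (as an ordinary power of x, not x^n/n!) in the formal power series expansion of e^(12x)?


The exponential series is e^y = sum_{k>=0} y^k / k!. Substituting y = 12x gives
e^(12x) = sum_{k>=0} 12^k x^k / k!.
So the coefficient of x^n is a^n/n! with a = 12, n = 7:
12^7 / 7! = 35831808/5040 = 248832/35

248832/35


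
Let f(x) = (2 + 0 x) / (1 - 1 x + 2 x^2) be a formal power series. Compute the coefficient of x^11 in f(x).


Write f(x) = sum_{k>=0} a_k x^k. Multiplying both sides by 1 - 1 x + 2 x^2 gives
(1 - 1 x + 2 x^2) sum_{k>=0} a_k x^k = 2 + 0 x.
Matching coefficients:
 x^0: a_0 = 2
 x^1: a_1 - 1 a_0 = 0  =>  a_1 = 1*2 + 0 = 2
 x^k (k >= 2): a_k = 1 a_{k-1} - 2 a_{k-2}.
Iterating: a_2 = -2, a_3 = -6, a_4 = -2, a_5 = 10, a_6 = 14, a_7 = -6, a_8 = -34, a_9 = -22, a_10 = 46, a_11 = 90.
So the coefficient of x^11 is 90.

90


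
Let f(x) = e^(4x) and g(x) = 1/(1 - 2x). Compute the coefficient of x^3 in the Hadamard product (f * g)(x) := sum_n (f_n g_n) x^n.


Expanding: f_k = 4^k/k! (from e^(4x)) and g_k = 2^k (from 1/(1 - 2x)). So the Hadamard coefficient (f * g)_k = 4^k 2^k / k! = (8)^k / k!.
For k = 3: 8^3/3! = 512/6 = 256/3.

256/3


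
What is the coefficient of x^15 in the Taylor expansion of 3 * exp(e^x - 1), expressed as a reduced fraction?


exp(e^x - 1) = sum_{k>=0} Bell_k x^k / k!, where Bell_k is the k-th Bell number.
So the coefficient of x^15 is 3 * Bell_15 / 15!.
Computing: Bell_15 = 1382958545 and 15! = 1307674368000, giving
3 * 1382958545/1307674368000 = 276591709/87178291200.

276591709/87178291200


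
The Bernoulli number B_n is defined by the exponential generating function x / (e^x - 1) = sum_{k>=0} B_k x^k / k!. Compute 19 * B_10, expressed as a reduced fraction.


Bernoulli numbers can also be computed recursively via B_0 = 1 and sum_{j=0}^{m} C(m+1, j) B_j = 0 for m >= 1. Odd-index Bernoulli numbers vanish for k >= 3.
Computing B_10 = 5/66, so 19 * B_10 = 19 * 5/66 = 95/66.

95/66


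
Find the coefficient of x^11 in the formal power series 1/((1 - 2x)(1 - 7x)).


By partial fractions or Cauchy convolution:
The coefficient equals sum_{k=0}^{11} 2^k * 7^(11-k).
= 2768256621

2768256621


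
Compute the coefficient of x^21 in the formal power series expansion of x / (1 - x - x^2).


Let f(x) = sum_{k>=0} a_k x^k. Multiplying f(x) * (1 - x - x^2) = x and matching coefficients gives a_0 = 0, a_1 = 1, and a_k = a_{k-1} + a_{k-2} for k >= 2. These are the Fibonacci numbers F_k.
Iterating from F_0 = 0, F_1 = 1:
F_0=0, F_1=1, F_2=1, F_3=2, F_4=3, F_5=5, F_6=8, F_7=13, F_8=21, F_9=34, ...
F_21 = 10946.

10946


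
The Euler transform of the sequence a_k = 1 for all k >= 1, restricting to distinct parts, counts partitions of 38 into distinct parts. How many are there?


Partitions of 38 into distinct parts can be computed via generating function.
Product (1+x)(1+x^2)(1+x^3)...
The coefficient of x^38 = 864

864


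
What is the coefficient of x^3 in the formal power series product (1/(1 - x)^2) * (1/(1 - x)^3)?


Combine the factors: (1/(1 - x)^2) * (1/(1 - x)^3) = 1/(1 - x)^5.
Then use 1/(1 - x)^r = sum_{k>=0} C(k + r - 1, r - 1) x^k with r = 5 and k = 3:
C(7, 4) = 35.

35


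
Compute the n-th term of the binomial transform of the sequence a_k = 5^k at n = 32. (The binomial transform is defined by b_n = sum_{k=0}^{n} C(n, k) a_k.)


With a_k = 5^k, b_n = sum_{k=0}^{n} C(n, k) 5^k = (1 + 5)^n by the binomial theorem.
For n = 32: (1 + 5)^32 = 6^32 = 7958661109946400884391936.

7958661109946400884391936


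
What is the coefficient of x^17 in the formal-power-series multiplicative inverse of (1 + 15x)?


The inverse is 1/(1 + 15x). Apply the geometric identity 1/(1 - y) = sum_{k>=0} y^k with y = -15x:
1/(1 + 15x) = sum_{k>=0} (-15)^k x^k.
So the coefficient of x^17 is (-15)^17 = -98526125335693359375.

-98526125335693359375


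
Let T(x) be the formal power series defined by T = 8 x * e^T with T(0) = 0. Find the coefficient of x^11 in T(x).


Apply the Lagrange inversion formula: if T = 8 x * phi(T) with phi(t) = e^t, then
[x^n] T = 8^n * (1/n) [t^(n-1)] phi(t)^n = 8^n * (1/n) [t^(n-1)] e^(n t) = 8^n * (1/n) * n^(n-1) / (n-1)! = 8^n * n^(n-1) / n!.
When c = 1 this is the Cayley count of rooted labeled trees on n vertices, divided by n!.
For n = 11: 8^11 * 11^10 / 11! = 8589934592 * 25937424601/39916800 = 79119595457216512/14175.

79119595457216512/14175


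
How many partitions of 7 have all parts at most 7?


Using the generating function (1-x)^(-1)(1-x^2)^(-1)...(1-x^7)^(-1),
the coefficient of x^7 counts these restricted partitions.
Result = 15

15


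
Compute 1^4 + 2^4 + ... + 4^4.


This power sum has a closed form given by Faulhaber's formula
sum_{k=1}^{m} k^p = (1 / (p + 1)) * sum_{j=0}^{p} C(p + 1, j) B_j m^(p + 1 - j),
but for small m direct computation is fastest:
1 + 16 + 81 + 256 = 354.

354


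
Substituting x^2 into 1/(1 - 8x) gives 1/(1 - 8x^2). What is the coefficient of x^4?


The coefficient of x^(2m) in 1/(1 - 8x^2) is 8^m.
With n = 4 = 2*2, the coefficient is 8^2 = 64.

64


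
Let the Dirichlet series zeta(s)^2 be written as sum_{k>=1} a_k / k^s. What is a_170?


The Dirichlet convolution of the constant function 1 with itself gives (1 * 1)(k) = sum_{d | k} 1 = d(k), the number of positive divisors of k.
Since zeta(s) = sum_{k>=1} 1/k^s, we have zeta(s)^2 = sum_{k>=1} d(k)/k^s, so a_k = d(k).
For k = 170: the divisors are 1, 2, 5, 10, 17, 34, 85, 170.
Count = 8.

8


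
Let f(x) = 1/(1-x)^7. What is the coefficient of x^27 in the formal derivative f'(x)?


Differentiate: d/dx [ 1/(1-x)^r ] = r / (1-x)^(r+1).
Here r = 7, so f'(x) = 7 / (1-x)^8.
The expansion of 1/(1-x)^(r+1) has coefficient of x^n equal to C(n+r, r).
So the coefficient of x^27 in f'(x) is
7 * C(34, 7) = 7 * 5379616 = 37657312

37657312


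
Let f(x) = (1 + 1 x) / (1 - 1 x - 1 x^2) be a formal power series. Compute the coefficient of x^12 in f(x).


Write f(x) = sum_{k>=0} a_k x^k. Multiplying both sides by 1 - 1 x - 1 x^2 gives
(1 - 1 x - 1 x^2) sum_{k>=0} a_k x^k = 1 + 1 x.
Matching coefficients:
 x^0: a_0 = 1
 x^1: a_1 - 1 a_0 = 1  =>  a_1 = 1*1 + 1 = 2
 x^k (k >= 2): a_k = 1 a_{k-1} + 1 a_{k-2}.
Iterating: a_2 = 3, a_3 = 5, a_4 = 8, a_5 = 13, a_6 = 21, a_7 = 34, a_8 = 55, a_9 = 89, a_10 = 144, a_11 = 233, a_12 = 377.
So the coefficient of x^12 is 377.

377


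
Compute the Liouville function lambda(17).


The Liouville function is lambda(k) = (-1)^Omega(k), where Omega(k) counts the prime factors of k with multiplicity.
Factoring: 17 = 17, so Omega(17) = 1.
lambda(17) = (-1)^1 = -1.

-1


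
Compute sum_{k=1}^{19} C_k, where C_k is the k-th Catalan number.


C_1 through C_19: 1, 2, 5, 14, 42, 132, 429, 1430, 4862, 16796, 58786, 208012, 742900, 2674440, 9694845, 35357670, 129644790, 477638700, 1767263190
Sum = 1 + 2 + 5 + 14 + 42 + 132 + 429 + 1430 + 4862 + 16796 + 58786 + 208012 + 742900 + 2674440 + 9694845 + 35357670 + 129644790 + 477638700 + 1767263190
= 2423307046

2423307046


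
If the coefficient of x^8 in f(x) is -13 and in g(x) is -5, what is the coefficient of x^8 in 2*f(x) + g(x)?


Scalar multiplication scales coefficients: 2 * -13 = -26.
Then add the g coefficient: -26 + -5
= -31

-31


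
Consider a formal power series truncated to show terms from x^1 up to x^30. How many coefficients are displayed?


From x^1 to x^30 inclusive, the count is 30 - 1 + 1 = 30.

30


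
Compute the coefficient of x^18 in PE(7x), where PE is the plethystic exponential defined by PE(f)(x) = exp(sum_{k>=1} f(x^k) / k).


With f(x) = 7x, the exponent is sum_{k>=1} 7 x^k / k = 7 * (-ln(1 - x)). Exponentiating:
PE(7x) = exp(-7 ln(1 - x)) = 1/(1 - x)^7.
By the negative binomial expansion, [x^n] 1/(1 - x)^7 = C(n + 6, 6).
For n = 18: C(24, 6) = 134596.

134596


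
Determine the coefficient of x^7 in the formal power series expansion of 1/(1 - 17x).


The geometric series identity gives 1/(1 - c x) = sum_{k>=0} c^k x^k, so the coefficient of x^k is c^k.
Here c = 17 and k = 7.
Computing: 17^7 = 410338673

410338673


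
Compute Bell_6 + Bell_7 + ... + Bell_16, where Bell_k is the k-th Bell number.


Recall Bell_k counts set partitions of a k-set (with Bell_0 = 1 by convention).
Bell_6 through Bell_16: 203, 877, 4140, 21147, 115975, 678570, 4213597, 27644437, 190899322, 1382958545, 10480142147
Sum = 203 + 877 + 4140 + 21147 + 115975 + 678570 + 4213597 + 27644437 + 190899322 + 1382958545 + 10480142147 = 12086678960.

12086678960


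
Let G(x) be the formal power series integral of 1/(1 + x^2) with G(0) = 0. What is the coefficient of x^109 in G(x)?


1/(1 + x^2) = sum_{j>=0} (-1)^j x^(2j). Integrating termwise with G(0) = 0:
G(x) = sum_{j>=0} (-1)^j x^(2j+1) / (2j+1) = arctan(x).
Only odd powers are nonzero. For x^109 write 109 = 2*54 + 1, giving
(-1)^54 / 109 = 1/109 = 1/109.

1/109


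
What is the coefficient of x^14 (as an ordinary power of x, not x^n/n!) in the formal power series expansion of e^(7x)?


The exponential series is e^y = sum_{k>=0} y^k / k!. Substituting y = 7x gives
e^(7x) = sum_{k>=0} 7^k x^k / k!.
So the coefficient of x^n is a^n/n! with a = 7, n = 14:
7^14 / 14! = 678223072849/87178291200 = 13841287201/1779148800

13841287201/1779148800


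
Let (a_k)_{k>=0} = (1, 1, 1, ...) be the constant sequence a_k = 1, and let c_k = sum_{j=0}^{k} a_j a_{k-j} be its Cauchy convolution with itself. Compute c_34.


Since a_j = 1 for all j >= 0, the convolution sum becomes
c_k = sum_{j=0}^{k} 1 * 1 = 1 * (k + 1).
Equivalently, the generating function of (a_k) is 1/(1 - x) and its square is 1/(1 - x)^2 = sum_{k>=0} 1(k + 1) x^k.
For k = 34: 1 * 35 = 35.

35


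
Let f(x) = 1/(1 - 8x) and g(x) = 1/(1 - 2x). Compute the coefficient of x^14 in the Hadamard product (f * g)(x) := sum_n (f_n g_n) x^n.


f has coefficients f_k = 8^k and g has coefficients g_k = 2^k, so the Hadamard product has coefficient (f*g)_k = 8^k * 2^k = 16^k.
For k = 14: 16^14 = 72057594037927936.

72057594037927936


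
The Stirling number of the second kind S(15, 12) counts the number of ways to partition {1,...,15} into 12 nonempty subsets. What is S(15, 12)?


Using the explicit formula S(n,k) = (1/k!) sum_{j=0}^{k} (-1)^(k-j) C(k,j) j^n:
S(15, 12) = 106470
Equivalently, S(n,k) is n! times the coefficient of x^n in the EGF (e^x - 1)^k / k!.

106470


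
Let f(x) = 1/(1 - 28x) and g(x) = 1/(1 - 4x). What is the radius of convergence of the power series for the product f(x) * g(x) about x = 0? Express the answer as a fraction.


The radius of 1/(1 - 28x) is 1/28 (nearest singularity at x = 1/28), and the radius of 1/(1 - 4x) is 1/4.
The product f(x)*g(x) = 1/((1 - 28x)(1 - 4x)) has singularities at both 1/28 and 1/4, so its radius of convergence is the distance to the nearest one:
min(1/28, 1/4) = 1/28.

1/28


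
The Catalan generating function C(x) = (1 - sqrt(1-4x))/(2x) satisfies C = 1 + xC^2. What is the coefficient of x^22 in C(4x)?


Substituting x -> 4x scales the n-th coefficient by 4^n, so [x^22] C(4x) = 4^22 * C_22.
C_22 = C(2*22, 22)/(23) = 2104098963720/23 = 91482563640.
So 4^22 * 91482563640 = 17592186044416 * 91482563640 = 1609378279375006586634240.

1609378279375006586634240


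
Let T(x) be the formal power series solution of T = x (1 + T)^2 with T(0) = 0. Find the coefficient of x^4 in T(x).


Apply the Lagrange inversion formula: if T = x * phi(T) with phi(t) = (1 + t)^2, then [x^n] T = (1/n) [t^(n-1)] phi(t)^n = (1/n) [t^(n-1)] (1 + t)^(2n) = (1/n) C(2n, n-1).
Using the identity C(2n, n-1) = C(2n, n) * n / (n+1), the unscaled factor equals C(2n, n) / (n+1) = C_n, the n-th Catalan number.
For n = 4: C_4 = C(8, 4) / 5 = 70/5 = 14 = 14.

14


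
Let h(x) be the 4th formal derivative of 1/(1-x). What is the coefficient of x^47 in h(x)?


Differentiating 4 times: d^4/dx^4 [1/(1-x)] = 4!/(1-x)^5.
The expansion 1/(1-x)^5 = sum_{k>=0} C(k+4, 4) x^k, so the coefficient of x^n in 4!/(1-x)^5 is 4! * C(n+4, 4).
For n = 47: 24 * C(51, 4) = 24 * 249900 = 5997600

5997600


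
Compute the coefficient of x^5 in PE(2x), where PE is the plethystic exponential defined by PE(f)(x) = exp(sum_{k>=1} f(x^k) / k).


With f(x) = 2x, the exponent is sum_{k>=1} 2 x^k / k = 2 * (-ln(1 - x)). Exponentiating:
PE(2x) = exp(-2 ln(1 - x)) = 1/(1 - x)^2.
By the negative binomial expansion, [x^n] 1/(1 - x)^2 = C(n + 1, 1).
For n = 5: C(6, 1) = 6.

6


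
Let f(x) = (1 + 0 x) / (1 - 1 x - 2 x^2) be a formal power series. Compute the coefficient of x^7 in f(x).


Write f(x) = sum_{k>=0} a_k x^k. Multiplying both sides by 1 - 1 x - 2 x^2 gives
(1 - 1 x - 2 x^2) sum_{k>=0} a_k x^k = 1 + 0 x.
Matching coefficients:
 x^0: a_0 = 1
 x^1: a_1 - 1 a_0 = 0  =>  a_1 = 1*1 + 0 = 1
 x^k (k >= 2): a_k = 1 a_{k-1} + 2 a_{k-2}.
Iterating: a_2 = 3, a_3 = 5, a_4 = 11, a_5 = 21, a_6 = 43, a_7 = 85.
So the coefficient of x^7 is 85.

85


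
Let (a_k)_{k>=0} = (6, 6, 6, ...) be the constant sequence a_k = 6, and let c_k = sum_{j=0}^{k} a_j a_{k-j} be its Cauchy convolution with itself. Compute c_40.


Since a_j = 6 for all j >= 0, the convolution sum becomes
c_k = sum_{j=0}^{k} 6 * 6 = 36 * (k + 1).
Equivalently, the generating function of (a_k) is 6/(1 - x) and its square is 36/(1 - x)^2 = sum_{k>=0} 36(k + 1) x^k.
For k = 40: 36 * 41 = 1476.

1476
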